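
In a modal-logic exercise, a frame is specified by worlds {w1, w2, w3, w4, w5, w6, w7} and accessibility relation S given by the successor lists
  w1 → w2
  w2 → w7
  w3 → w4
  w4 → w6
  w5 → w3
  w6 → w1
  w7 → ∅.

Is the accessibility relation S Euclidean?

Euclidean: no — w1 S w2 and w1 S w2, but not w2 S w2.

No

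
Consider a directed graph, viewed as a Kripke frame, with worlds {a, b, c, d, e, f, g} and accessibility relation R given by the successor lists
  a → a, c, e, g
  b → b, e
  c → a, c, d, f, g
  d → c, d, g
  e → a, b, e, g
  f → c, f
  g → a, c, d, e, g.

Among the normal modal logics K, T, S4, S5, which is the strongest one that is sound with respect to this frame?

T

Reflexive (axiom T): yes — every world is R-related to itself.
Transitive (axiom 4): no — a R c and c R d, but not a R d.
Euclidean (axiom 5): no — a R c and a R e, but not c R e.
So F validates K, T; S4 would additionally require R to be transitive. The strongest is T.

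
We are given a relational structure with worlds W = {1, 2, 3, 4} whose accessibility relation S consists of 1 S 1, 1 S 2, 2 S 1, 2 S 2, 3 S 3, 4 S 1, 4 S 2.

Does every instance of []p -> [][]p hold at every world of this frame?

By correspondence theory, 4 is valid on a frame iff S is transitive.
Transitive: yes — every two-step S-path is closed by a direct edge.

Yes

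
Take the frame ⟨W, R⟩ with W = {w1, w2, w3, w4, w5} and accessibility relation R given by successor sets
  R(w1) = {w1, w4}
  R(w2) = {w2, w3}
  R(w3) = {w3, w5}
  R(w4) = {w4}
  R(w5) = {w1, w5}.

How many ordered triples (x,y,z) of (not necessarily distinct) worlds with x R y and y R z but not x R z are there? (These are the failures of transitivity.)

Enumerating: (w2,w3,w5), (w3,w5,w1), (w5,w1,w4).

3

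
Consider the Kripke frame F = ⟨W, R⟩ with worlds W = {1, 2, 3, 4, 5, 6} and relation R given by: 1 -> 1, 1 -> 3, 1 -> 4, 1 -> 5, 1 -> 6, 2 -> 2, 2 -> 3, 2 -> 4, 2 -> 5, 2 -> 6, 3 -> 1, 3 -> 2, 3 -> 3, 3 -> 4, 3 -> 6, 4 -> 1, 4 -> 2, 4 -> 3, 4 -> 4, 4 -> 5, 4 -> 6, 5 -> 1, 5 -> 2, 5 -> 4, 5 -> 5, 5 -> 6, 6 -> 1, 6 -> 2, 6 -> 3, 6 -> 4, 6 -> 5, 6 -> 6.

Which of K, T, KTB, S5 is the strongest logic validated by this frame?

KTB

Reflexive (axiom T): yes — every world is R-related to itself.
Symmetric (axiom B): yes — every pair in R has its reverse in R.
Euclidean (axiom 5): no — 1 R 3 and 1 R 5, but not 3 R 5.
So F validates K, T, KTB; S5 would additionally require R to be Euclidean. The strongest is KTB.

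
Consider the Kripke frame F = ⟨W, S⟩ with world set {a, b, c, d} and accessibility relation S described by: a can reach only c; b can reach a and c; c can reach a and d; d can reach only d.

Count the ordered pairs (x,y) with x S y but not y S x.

Enumerating: (b,a), (b,c), (c,d).

3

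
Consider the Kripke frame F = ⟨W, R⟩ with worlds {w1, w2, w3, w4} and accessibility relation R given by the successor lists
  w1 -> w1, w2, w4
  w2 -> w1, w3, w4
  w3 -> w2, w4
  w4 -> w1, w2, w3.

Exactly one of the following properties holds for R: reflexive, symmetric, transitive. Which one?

symmetric

Reflexive: no — w2 is not related to itself.
Symmetric: yes — every pair in R has its reverse in R.
Transitive: no — w1 R w2 and w2 R w3, but not w1 R w3.
Only symmetric holds.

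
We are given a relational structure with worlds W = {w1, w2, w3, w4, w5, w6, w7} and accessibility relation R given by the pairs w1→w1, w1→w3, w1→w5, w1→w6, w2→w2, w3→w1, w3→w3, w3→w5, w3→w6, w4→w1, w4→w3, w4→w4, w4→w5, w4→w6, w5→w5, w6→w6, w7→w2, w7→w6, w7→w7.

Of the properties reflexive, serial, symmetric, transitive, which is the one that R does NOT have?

Reflexive: yes — every world is R-related to itself.
Serial: yes — every world has a successor (e.g. w1 R w1).
Symmetric: no — w1 R w5 but not w5 R w1.
Transitive: yes — every two-step R-path is closed by a direct edge.
Only symmetric fails.

symmetric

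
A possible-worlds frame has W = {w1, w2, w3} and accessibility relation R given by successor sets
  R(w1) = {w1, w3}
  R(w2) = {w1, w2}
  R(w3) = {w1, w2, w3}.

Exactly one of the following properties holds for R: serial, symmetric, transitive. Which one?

Serial: yes — every world has a successor (e.g. w1 R w1).
Symmetric: no — w2 R w1 but not w1 R w2.
Transitive: no — w1 R w3 and w3 R w2, but not w1 R w2.
Only serial holds.

serial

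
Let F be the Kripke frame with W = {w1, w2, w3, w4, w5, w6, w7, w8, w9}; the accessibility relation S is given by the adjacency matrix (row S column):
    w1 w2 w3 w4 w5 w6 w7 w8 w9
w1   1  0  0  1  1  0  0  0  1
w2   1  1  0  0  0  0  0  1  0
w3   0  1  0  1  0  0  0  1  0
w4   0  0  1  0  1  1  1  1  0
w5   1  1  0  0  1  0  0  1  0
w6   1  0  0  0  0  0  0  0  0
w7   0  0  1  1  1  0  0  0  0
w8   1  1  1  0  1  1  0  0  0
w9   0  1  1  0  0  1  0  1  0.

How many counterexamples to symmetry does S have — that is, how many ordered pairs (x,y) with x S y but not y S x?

17

Enumerating: (w1,w4), (w1,w9), (w2,w1), (w3,w2), (w4,w5), (w4,w6), (w4,w8), (w5,w2), (w6,w1), (w7,w3), (w7,w5), (w8,w1), (w8,w6), (w9,w2), (w9,w3), (w9,w6), (w9,w8).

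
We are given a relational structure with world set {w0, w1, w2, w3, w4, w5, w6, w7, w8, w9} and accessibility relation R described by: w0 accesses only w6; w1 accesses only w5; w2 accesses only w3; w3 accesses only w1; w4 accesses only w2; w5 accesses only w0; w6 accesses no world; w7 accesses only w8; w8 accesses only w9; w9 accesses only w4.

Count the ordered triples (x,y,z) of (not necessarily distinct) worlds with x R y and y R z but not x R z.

8

Enumerating: (w1,w5,w0), (w2,w3,w1), (w3,w1,w5), (w4,w2,w3), (w5,w0,w6), (w7,w8,w9), (w8,w9,w4), (w9,w4,w2).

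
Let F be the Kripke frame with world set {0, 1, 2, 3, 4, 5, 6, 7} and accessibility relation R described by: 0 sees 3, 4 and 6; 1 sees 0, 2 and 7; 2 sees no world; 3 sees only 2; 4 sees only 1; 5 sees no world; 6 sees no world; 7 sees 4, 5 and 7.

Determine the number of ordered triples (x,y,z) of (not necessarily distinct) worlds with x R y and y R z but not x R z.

11

Enumerating: (0,3,2), (0,4,1), (1,0,3), (1,0,4), (1,0,6), (1,7,4), (1,7,5), (4,1,0), (4,1,2), (4,1,7), (7,4,1).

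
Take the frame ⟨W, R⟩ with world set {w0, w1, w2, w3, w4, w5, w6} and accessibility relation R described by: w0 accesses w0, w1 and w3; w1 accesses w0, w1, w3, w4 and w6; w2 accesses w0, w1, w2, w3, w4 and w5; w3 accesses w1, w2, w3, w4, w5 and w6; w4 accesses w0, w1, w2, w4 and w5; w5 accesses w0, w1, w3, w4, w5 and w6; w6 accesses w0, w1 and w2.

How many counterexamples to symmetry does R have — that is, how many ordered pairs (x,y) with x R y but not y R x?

12

Enumerating: (w0,w3), (w2,w0), (w2,w1), (w2,w5), (w3,w4), (w3,w6), (w4,w0), (w5,w0), (w5,w1), (w5,w6), (w6,w0), (w6,w2).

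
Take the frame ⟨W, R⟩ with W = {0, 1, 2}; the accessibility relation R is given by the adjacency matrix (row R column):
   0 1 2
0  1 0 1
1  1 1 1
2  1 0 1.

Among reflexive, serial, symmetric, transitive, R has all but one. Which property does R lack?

symmetric

Reflexive: yes — every world is R-related to itself.
Serial: yes — every world has a successor (e.g. 0 R 0).
Symmetric: no — 1 R 0 but not 0 R 1.
Transitive: yes — every two-step R-path is closed by a direct edge.
Only symmetric fails.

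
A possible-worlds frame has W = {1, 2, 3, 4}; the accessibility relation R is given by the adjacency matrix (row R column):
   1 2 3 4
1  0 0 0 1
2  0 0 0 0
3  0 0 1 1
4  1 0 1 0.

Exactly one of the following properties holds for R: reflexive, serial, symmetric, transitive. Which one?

symmetric

Reflexive: no — 1 is not related to itself.
Serial: no — 2 has no R-successor.
Symmetric: yes — every pair in R has its reverse in R.
Transitive: no — 1 R 4 and 4 R 3, but not 1 R 3.
Only symmetric holds.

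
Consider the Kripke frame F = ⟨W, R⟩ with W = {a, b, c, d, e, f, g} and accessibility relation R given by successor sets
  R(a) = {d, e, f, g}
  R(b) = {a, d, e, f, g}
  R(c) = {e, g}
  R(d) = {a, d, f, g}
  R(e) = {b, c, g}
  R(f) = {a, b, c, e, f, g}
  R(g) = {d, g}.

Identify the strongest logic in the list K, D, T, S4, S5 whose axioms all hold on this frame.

D

Serial (axiom D): yes — every world has a successor (e.g. a R d).
Reflexive (axiom T): no — a is not related to itself.
Transitive (axiom 4): no — a R e and e R b, but not a R b.
Euclidean (axiom 5): no — a R d and a R e, but not d R e.
So F validates K, D; T would additionally require R to be reflexive. The strongest is D.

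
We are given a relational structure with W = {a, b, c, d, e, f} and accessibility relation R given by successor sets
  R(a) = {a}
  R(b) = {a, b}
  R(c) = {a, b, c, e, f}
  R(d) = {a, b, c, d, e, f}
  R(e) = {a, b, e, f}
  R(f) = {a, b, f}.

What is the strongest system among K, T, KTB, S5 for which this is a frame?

T

Reflexive (axiom T): yes — every world is R-related to itself.
Symmetric (axiom B): no — b R a but not a R b.
Euclidean (axiom 5): no — c R a and c R b, but not a R b.
So F validates K, T; KTB would additionally require R to be symmetric. The strongest is T.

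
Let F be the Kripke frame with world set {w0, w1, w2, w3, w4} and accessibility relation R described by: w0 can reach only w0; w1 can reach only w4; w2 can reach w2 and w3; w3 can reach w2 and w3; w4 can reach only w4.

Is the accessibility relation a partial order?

No

Reflexive: no — w1 is not related to itself.
Transitive: yes — every two-step R-path is closed by a direct edge.
Antisymmetric: no — w2 R w3 and w3 R w2 with w2 ≠ w3.
So R is not a partial order.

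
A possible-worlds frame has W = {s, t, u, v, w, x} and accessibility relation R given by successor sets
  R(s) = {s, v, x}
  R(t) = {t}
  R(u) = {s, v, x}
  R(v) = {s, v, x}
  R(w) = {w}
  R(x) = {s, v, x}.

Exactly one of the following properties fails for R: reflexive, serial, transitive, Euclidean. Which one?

reflexive

Reflexive: no — u is not related to itself.
Serial: yes — every world has a successor (e.g. s R s).
Transitive: yes — every two-step R-path is closed by a direct edge.
Euclidean: yes — any two successors of a common world are R-related.
Only reflexive fails.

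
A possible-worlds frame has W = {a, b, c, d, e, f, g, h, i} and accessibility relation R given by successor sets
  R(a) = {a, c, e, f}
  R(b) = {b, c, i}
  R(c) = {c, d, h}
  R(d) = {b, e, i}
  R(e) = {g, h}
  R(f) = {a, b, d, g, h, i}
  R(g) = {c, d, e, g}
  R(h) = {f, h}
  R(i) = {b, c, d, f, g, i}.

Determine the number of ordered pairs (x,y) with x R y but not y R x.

15

Enumerating: (a,c), (a,e), (b,c), (c,d), (c,h), (d,b), (d,e), (e,h), (f,b), (f,d), (f,g), (g,c), (g,d), (i,c), (i,g).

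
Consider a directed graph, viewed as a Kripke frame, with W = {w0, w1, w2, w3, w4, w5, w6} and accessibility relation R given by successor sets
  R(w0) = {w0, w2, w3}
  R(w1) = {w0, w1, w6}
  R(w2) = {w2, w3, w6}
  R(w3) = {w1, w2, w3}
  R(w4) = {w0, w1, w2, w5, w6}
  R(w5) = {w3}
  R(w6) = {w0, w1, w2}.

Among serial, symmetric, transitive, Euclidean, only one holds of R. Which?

serial

Serial: yes — every world has a successor (e.g. w0 R w0).
Symmetric: no — w0 R w2 but not w2 R w0.
Transitive: no — w0 R w2 and w2 R w6, but not w0 R w6.
Euclidean: no — w1 R w0 and w1 R w6, but not w0 R w6.
Only serial holds.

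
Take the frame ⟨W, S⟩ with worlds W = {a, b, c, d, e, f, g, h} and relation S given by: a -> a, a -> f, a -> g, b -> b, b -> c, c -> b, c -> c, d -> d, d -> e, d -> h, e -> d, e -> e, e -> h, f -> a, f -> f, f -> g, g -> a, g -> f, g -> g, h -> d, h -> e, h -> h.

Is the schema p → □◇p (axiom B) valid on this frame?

Yes

By correspondence theory, B is valid on a frame iff S is symmetric.
Symmetric: yes — every pair in S has its reverse in S.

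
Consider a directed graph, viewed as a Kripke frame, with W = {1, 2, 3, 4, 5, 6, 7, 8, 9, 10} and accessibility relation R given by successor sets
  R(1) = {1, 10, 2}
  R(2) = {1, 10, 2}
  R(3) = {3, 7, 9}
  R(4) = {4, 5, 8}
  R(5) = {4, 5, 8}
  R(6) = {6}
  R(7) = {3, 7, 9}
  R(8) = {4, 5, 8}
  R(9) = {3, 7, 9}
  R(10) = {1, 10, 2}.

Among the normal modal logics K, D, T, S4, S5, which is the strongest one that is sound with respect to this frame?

S5

Serial (axiom D): yes — every world has a successor (e.g. 1 R 1).
Reflexive (axiom T): yes — every world is R-related to itself.
Transitive (axiom 4): yes — every two-step R-path is closed by a direct edge.
Euclidean (axiom 5): yes — any two successors of a common world are R-related.
So F validates K, D, T, S4, S5. The strongest is S5.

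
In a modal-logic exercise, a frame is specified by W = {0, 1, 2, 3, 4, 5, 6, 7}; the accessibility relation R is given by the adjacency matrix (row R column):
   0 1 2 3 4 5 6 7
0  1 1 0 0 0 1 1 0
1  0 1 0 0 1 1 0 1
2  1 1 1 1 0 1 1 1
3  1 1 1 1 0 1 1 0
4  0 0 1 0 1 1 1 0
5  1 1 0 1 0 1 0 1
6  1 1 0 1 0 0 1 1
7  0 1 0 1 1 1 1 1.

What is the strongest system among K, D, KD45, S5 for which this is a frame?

Serial (axiom D): yes — every world has a successor (e.g. 0 R 0).
Euclidean (axiom 5): no — 0 R 1 and 0 R 6, but not 1 R 6.
Transitive (axiom 4): no — 0 R 1 and 1 R 4, but not 0 R 4.
Reflexive (axiom T): yes — every world is R-related to itself.
So F validates K, D; KD45 would additionally require R to be Euclidean and transitive. The strongest is D.

D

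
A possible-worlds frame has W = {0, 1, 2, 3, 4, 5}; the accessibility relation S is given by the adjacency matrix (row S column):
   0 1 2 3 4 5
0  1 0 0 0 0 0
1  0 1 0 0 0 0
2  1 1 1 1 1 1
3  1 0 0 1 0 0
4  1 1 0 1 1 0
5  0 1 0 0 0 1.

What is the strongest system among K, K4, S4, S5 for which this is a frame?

Transitive (axiom 4): yes — every two-step S-path is closed by a direct edge.
Reflexive (axiom T): yes — every world is S-related to itself.
Euclidean (axiom 5): no — 2 S 0 and 2 S 1, but not 0 S 1.
So F validates K, K4, S4; S5 would additionally require S to be Euclidean. The strongest is S4.

S4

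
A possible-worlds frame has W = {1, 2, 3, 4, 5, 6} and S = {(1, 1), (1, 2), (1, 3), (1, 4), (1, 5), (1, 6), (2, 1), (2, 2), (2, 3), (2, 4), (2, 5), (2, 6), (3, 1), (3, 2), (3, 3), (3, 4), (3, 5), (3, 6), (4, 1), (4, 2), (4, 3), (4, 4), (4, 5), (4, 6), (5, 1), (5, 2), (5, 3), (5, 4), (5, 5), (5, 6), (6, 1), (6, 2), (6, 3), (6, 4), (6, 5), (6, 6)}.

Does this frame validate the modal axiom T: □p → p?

Axiom T corresponds to the accessibility relation being reflexive.
Reflexive: yes — every world is S-related to itself.

Yes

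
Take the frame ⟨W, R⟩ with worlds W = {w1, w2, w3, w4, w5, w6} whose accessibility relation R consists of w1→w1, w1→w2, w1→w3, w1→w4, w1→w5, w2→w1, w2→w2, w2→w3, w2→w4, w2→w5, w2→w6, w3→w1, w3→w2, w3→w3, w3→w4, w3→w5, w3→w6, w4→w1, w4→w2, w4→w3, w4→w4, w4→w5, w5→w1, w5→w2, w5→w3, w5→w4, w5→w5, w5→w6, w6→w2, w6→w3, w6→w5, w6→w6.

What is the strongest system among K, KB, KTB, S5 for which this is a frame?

KTB

Symmetric (axiom B): yes — every pair in R has its reverse in R.
Reflexive (axiom T): yes — every world is R-related to itself.
Euclidean (axiom 5): no — w2 R w1 and w2 R w6, but not w1 R w6.
So F validates K, KB, KTB; S5 would additionally require R to be Euclidean. The strongest is KTB.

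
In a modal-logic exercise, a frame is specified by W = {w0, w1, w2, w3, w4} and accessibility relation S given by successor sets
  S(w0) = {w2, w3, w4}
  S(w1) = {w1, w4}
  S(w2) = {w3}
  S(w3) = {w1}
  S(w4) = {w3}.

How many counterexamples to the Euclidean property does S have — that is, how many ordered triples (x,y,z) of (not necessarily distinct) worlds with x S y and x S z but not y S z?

11

Enumerating: (w0,w2,w2), (w0,w2,w4), (w0,w3,w2), (w0,w3,w3), (w0,w3,w4), (w0,w4,w2), (w0,w4,w4), (w1,w4,w1), (w1,w4,w4), (w2,w3,w3), (w4,w3,w3).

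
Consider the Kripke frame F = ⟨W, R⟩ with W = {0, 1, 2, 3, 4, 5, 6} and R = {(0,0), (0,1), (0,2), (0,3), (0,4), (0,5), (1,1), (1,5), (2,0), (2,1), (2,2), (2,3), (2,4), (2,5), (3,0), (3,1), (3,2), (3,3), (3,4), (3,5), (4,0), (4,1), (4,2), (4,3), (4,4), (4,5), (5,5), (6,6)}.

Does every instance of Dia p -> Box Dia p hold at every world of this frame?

By correspondence theory, 5 is valid on a frame iff R is Euclidean.
Euclidean: no — 0 R 1 and 0 R 2, but not 1 R 2.

No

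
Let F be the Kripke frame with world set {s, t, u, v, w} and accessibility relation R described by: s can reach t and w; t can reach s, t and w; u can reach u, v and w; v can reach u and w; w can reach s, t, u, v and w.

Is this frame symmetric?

Symmetric: yes — every pair in R has its reverse in R.

Yes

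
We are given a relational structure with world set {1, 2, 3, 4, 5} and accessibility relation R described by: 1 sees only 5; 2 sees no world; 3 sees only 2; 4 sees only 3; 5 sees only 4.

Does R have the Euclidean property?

Euclidean: no — 1 R 5 and 1 R 5, but not 5 R 5.

No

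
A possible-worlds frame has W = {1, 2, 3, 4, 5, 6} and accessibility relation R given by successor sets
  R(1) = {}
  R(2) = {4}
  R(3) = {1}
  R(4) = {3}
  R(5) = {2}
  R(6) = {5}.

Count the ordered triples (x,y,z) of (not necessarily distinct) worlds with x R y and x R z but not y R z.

Enumerating: (2,4,4), (3,1,1), (4,3,3), (5,2,2), (6,5,5).

5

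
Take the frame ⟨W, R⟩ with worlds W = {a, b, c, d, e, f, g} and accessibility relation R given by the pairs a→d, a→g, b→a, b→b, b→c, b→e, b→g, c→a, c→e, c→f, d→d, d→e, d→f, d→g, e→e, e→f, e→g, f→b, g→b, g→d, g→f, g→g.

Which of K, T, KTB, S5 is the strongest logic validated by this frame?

Reflexive (axiom T): no — a is not related to itself.
Symmetric (axiom B): no — a R d but not d R a.
Euclidean (axiom 5): no — b R a and b R c, but not a R c.
So F validates K; T would additionally require R to be reflexive. The strongest is K.

K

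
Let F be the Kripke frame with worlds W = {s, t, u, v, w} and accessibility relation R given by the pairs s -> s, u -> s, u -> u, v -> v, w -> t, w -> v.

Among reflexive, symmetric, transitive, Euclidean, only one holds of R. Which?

Reflexive: no — t is not related to itself.
Symmetric: no — u R s but not s R u.
Transitive: yes — every two-step R-path is closed by a direct edge.
Euclidean: no — w R t and w R v, but not t R v.
Only transitive holds.

transitive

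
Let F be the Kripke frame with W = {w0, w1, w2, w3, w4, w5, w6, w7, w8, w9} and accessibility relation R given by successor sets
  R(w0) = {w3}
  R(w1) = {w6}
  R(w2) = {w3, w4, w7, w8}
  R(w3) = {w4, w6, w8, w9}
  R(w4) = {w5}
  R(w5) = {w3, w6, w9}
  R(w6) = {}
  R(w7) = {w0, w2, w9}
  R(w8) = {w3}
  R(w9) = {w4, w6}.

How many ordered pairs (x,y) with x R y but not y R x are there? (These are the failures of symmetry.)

16

Enumerating: (w0,w3), (w1,w6), (w2,w3), (w2,w4), (w2,w8), (w3,w4), (w3,w6), (w3,w9), (w4,w5), (w5,w3), (w5,w6), (w5,w9), (w7,w0), (w7,w9), (w9,w4), (w9,w6).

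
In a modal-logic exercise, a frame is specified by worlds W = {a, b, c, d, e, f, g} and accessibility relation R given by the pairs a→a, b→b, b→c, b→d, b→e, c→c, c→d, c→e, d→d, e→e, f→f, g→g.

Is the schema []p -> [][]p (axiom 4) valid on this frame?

Yes

Axiom 4 corresponds to the accessibility relation being transitive.
Transitive: yes — every two-step R-path is closed by a direct edge.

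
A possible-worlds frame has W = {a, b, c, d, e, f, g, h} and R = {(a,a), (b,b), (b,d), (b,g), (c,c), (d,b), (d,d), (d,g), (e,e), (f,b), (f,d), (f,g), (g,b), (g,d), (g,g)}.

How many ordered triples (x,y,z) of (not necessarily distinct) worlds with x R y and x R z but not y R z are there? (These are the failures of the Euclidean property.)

R is Euclidean; there are no such tuples.

0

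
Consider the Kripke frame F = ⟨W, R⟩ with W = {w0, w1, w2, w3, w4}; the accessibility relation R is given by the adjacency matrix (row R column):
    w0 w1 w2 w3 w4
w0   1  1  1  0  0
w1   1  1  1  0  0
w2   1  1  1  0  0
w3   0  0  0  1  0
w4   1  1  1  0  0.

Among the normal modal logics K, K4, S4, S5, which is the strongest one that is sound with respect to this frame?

K4

Transitive (axiom 4): yes — every two-step R-path is closed by a direct edge.
Reflexive (axiom T): no — w4 is not related to itself.
Euclidean (axiom 5): yes — any two successors of a common world are R-related.
So F validates K, K4; S4 would additionally require R to be reflexive. The strongest is K4.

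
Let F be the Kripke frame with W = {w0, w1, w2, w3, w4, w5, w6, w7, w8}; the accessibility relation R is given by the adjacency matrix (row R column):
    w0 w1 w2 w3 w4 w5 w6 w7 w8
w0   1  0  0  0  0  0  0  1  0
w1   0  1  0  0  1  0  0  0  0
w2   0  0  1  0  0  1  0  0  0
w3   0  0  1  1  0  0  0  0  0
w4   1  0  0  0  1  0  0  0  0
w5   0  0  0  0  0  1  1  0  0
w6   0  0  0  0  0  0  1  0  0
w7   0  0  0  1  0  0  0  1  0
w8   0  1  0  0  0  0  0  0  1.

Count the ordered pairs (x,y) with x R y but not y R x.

8

Enumerating: (w0,w7), (w1,w4), (w2,w5), (w3,w2), (w4,w0), (w5,w6), (w7,w3), (w8,w1).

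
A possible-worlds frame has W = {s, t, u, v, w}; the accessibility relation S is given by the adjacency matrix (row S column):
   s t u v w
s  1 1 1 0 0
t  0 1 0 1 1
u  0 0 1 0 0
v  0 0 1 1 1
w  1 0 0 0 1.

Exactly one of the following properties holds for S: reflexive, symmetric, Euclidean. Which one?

reflexive

Reflexive: yes — every world is S-related to itself.
Symmetric: no — s S t but not t S s.
Euclidean: no — s S t and s S u, but not t S u.
Only reflexive holds.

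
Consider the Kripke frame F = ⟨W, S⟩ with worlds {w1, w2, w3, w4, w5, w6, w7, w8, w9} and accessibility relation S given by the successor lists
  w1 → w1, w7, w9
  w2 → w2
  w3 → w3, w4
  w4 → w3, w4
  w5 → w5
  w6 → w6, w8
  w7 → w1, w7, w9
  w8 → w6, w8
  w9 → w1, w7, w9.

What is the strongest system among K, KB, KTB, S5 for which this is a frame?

Symmetric (axiom B): yes — every pair in S has its reverse in S.
Reflexive (axiom T): yes — every world is S-related to itself.
Euclidean (axiom 5): yes — any two successors of a common world are S-related.
So F validates K, KB, KTB, S5. The strongest is S5.

S5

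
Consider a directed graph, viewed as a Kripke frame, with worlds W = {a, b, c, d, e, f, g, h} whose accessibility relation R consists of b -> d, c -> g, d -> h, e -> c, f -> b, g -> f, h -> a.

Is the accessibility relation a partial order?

Reflexive: no — a is not related to itself.
Transitive: no — b R d and d R h, but not b R h.
Antisymmetric: yes — no distinct pair is related both ways.
So R is not a partial order.

No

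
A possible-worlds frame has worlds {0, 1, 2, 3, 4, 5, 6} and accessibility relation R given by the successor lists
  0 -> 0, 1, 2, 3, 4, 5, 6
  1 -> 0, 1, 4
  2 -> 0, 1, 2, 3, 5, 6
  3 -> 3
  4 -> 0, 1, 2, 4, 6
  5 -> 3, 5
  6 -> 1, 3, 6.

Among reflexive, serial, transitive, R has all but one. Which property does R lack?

Reflexive: yes — every world is R-related to itself.
Serial: yes — every world has a successor (e.g. 0 R 0).
Transitive: no — 1 R 0 and 0 R 2, but not 1 R 2.
Only transitive fails.

transitive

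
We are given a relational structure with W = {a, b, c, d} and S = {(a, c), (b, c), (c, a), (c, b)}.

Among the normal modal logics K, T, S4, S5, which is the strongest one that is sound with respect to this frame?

K

Reflexive (axiom T): no — a is not related to itself.
Transitive (axiom 4): no — a S c and c S b, but not a S b.
Euclidean (axiom 5): no — c S a and c S b, but not a S b.
So F validates K; T would additionally require S to be reflexive. The strongest is K.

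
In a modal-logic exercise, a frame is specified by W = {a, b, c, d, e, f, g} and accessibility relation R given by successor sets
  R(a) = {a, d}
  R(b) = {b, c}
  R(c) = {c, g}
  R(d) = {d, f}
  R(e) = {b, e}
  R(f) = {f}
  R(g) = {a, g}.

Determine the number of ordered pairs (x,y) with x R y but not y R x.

Enumerating: (a,d), (b,c), (c,g), (d,f), (e,b), (g,a).

6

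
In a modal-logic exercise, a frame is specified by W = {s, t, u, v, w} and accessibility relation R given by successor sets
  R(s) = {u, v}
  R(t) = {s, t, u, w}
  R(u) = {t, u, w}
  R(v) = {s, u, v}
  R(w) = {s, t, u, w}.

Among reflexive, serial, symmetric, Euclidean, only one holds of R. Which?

Reflexive: no — s is not related to itself.
Serial: yes — every world has a successor (e.g. s R u).
Symmetric: no — s R u but not u R s.
Euclidean: no — s R u and s R v, but not u R v.
Only serial holds.

serial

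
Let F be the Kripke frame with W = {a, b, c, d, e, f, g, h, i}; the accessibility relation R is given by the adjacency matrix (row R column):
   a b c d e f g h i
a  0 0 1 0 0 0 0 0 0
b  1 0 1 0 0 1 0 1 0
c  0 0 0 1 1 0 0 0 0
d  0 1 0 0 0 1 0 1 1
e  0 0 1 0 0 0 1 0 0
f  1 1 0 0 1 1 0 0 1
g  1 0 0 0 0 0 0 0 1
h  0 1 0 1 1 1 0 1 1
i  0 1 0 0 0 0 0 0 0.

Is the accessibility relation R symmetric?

Symmetric: no — a R c but not c R a.

No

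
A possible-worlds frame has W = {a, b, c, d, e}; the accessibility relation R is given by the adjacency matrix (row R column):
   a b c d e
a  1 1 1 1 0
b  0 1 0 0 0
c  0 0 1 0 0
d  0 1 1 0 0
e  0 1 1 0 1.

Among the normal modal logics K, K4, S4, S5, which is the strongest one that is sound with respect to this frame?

Transitive (axiom 4): yes — every two-step R-path is closed by a direct edge.
Reflexive (axiom T): no — d is not related to itself.
Euclidean (axiom 5): no — a R b and a R c, but not b R c.
So F validates K, K4; S4 would additionally require R to be reflexive. The strongest is K4.

K4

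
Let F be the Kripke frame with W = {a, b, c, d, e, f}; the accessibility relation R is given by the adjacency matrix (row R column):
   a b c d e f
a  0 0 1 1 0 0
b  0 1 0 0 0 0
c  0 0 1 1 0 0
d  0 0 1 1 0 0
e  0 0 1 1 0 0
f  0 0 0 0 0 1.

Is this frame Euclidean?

Euclidean: yes — any two successors of a common world are R-related.

Yes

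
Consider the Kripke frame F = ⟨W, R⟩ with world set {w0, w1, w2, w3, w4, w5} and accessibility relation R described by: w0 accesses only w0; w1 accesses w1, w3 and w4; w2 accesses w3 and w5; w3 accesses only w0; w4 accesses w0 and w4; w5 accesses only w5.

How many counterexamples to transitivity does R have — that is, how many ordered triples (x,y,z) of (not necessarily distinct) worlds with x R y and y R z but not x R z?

3

Enumerating: (w1,w3,w0), (w1,w4,w0), (w2,w3,w0).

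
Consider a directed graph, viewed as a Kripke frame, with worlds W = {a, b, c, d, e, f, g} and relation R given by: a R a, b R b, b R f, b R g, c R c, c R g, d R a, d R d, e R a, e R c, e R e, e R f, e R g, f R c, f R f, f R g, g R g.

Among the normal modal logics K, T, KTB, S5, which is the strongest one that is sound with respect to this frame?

T

Reflexive (axiom T): yes — every world is R-related to itself.
Symmetric (axiom B): no — b R f but not f R b.
Euclidean (axiom 5): no — b R g and b R f, but not g R f.
So F validates K, T; KTB would additionally require R to be symmetric. The strongest is T.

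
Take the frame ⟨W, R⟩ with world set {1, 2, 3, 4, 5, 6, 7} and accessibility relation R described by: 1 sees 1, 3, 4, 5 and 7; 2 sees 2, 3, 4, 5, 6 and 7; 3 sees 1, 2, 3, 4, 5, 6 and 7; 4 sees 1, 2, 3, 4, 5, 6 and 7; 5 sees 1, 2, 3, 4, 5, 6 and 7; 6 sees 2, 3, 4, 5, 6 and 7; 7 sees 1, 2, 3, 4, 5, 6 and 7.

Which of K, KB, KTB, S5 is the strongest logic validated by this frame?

Symmetric (axiom B): yes — every pair in R has its reverse in R.
Reflexive (axiom T): yes — every world is R-related to itself.
Euclidean (axiom 5): no — 3 R 1 and 3 R 2, but not 1 R 2.
So F validates K, KB, KTB; S5 would additionally require R to be Euclidean. The strongest is KTB.

KTB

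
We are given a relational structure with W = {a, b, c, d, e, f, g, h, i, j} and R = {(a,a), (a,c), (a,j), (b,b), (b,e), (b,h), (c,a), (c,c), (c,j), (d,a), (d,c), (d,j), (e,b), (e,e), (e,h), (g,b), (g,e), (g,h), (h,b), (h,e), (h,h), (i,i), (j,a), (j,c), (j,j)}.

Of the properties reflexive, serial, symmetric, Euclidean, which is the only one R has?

Reflexive: no — d is not related to itself.
Serial: no — f has no R-successor.
Symmetric: no — d R a but not a R d.
Euclidean: yes — any two successors of a common world are R-related.
Only Euclidean holds.

Euclidean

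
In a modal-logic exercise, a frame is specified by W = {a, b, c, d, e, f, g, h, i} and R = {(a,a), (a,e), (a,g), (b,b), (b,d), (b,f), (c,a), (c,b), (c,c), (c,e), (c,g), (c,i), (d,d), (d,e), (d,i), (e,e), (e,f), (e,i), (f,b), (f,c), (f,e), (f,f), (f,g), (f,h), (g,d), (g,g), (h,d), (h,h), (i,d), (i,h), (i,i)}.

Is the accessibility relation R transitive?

Transitive: no — a R e and e R f, but not a R f.

No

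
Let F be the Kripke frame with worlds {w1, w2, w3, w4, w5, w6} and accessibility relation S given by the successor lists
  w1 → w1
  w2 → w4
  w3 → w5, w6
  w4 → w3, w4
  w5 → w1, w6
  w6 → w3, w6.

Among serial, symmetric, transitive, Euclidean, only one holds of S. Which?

Serial: yes — every world has a successor (e.g. w1 S w1).
Symmetric: no — w2 S w4 but not w4 S w2.
Transitive: no — w2 S w4 and w4 S w3, but not w2 S w3.
Euclidean: no — w3 S w6 and w3 S w5, but not w6 S w5.
Only serial holds.

serial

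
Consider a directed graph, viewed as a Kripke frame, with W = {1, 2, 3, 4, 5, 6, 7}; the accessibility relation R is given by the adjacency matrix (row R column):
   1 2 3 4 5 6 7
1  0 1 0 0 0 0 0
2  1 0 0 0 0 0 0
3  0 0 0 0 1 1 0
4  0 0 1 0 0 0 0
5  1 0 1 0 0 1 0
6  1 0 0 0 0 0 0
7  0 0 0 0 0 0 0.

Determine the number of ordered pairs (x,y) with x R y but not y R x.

5

Enumerating: (3,6), (4,3), (5,1), (5,6), (6,1).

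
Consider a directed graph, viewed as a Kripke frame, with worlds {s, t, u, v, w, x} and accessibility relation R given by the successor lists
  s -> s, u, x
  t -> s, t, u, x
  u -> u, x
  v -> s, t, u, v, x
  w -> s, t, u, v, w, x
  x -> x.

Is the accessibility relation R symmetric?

No

Symmetric: no — s R u but not u R s.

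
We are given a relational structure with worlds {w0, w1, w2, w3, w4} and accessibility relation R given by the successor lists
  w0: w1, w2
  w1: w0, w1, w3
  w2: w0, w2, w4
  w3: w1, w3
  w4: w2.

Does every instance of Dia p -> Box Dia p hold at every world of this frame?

By correspondence theory, 5 is valid on a frame iff R is Euclidean.
Euclidean: no — w0 R w1 and w0 R w2, but not w1 R w2.

No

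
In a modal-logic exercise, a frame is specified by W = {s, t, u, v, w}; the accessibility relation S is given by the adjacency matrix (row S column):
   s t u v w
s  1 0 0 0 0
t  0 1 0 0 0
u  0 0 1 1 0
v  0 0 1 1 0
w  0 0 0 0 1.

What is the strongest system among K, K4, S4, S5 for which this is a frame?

S5

Transitive (axiom 4): yes — every two-step S-path is closed by a direct edge.
Reflexive (axiom T): yes — every world is S-related to itself.
Euclidean (axiom 5): yes — any two successors of a common world are S-related.
So F validates K, K4, S4, S5. The strongest is S5.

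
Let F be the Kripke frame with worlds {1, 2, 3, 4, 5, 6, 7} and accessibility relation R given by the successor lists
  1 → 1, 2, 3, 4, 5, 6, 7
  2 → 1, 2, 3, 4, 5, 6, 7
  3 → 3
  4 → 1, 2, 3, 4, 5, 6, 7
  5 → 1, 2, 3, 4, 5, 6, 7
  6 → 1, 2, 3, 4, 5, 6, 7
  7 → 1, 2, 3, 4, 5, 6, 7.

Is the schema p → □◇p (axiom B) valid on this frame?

The schema B characterises exactly the symmetric frames.
Symmetric: no — 1 R 3 but not 3 R 1.

No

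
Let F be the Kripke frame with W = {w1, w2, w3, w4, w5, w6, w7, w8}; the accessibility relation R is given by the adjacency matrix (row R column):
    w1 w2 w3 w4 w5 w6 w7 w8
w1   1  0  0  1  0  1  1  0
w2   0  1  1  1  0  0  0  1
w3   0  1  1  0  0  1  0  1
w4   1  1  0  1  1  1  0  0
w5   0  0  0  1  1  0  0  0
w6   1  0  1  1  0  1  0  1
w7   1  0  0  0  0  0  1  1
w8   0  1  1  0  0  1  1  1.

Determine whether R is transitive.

No

Transitive: no — w1 R w4 and w4 R w2, but not w1 R w2.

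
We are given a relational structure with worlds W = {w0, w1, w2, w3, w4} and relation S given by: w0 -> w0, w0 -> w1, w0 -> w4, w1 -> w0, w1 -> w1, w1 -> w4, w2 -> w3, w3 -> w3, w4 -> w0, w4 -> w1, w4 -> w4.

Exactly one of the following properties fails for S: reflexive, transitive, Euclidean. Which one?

reflexive

Reflexive: no — w2 is not related to itself.
Transitive: yes — every two-step S-path is closed by a direct edge.
Euclidean: yes — any two successors of a common world are S-related.
Only reflexive fails.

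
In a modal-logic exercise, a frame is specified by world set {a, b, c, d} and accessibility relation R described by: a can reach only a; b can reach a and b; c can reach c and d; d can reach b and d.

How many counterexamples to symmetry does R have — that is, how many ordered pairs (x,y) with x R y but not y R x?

3

Enumerating: (b,a), (c,d), (d,b).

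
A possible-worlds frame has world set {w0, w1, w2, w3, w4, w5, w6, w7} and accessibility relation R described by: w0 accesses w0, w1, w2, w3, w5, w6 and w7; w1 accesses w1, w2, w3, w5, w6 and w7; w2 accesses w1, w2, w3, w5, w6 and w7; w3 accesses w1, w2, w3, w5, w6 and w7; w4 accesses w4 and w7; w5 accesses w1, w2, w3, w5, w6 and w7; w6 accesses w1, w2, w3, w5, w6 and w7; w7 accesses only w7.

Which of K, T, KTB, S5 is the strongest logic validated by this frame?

T

Reflexive (axiom T): yes — every world is R-related to itself.
Symmetric (axiom B): no — w0 R w1 but not w1 R w0.
Euclidean (axiom 5): no — w0 R w7 and w0 R w1, but not w7 R w1.
So F validates K, T; KTB would additionally require R to be symmetric. The strongest is T.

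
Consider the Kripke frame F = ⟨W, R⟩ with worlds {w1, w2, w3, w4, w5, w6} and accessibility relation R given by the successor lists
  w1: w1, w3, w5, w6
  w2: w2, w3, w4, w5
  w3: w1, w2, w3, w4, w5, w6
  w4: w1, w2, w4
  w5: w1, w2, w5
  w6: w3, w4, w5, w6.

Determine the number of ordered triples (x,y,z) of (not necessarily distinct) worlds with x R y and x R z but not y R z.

30

Enumerating: (w1,w5,w3), (w1,w5,w6), (w1,w6,w1), (w2,w4,w3), (w2,w4,w5), (w2,w5,w3), (w2,w5,w4), (w3,w1,w2), (w3,w1,w4), (w3,w2,w1), (w3,w2,w6), (w3,w4,w3), … and 18 more.
Total: 30.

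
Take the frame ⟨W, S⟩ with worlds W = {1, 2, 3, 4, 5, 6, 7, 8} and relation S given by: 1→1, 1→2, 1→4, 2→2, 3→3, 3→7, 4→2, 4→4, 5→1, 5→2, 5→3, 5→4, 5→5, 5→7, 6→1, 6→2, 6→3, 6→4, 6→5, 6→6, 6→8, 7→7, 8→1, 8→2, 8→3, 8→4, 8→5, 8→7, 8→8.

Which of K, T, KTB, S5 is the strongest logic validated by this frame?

Reflexive (axiom T): yes — every world is S-related to itself.
Symmetric (axiom B): no — 1 S 2 but not 2 S 1.
Euclidean (axiom 5): no — 1 S 2 and 1 S 4, but not 2 S 4.
So F validates K, T; KTB would additionally require S to be symmetric. The strongest is T.

T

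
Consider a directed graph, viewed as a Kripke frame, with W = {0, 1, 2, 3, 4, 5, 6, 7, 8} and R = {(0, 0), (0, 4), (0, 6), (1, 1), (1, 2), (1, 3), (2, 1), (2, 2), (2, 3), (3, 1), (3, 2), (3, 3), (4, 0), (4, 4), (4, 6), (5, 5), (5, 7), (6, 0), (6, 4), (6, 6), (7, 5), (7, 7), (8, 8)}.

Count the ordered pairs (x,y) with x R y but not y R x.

0

R is symmetric; there are no such tuples.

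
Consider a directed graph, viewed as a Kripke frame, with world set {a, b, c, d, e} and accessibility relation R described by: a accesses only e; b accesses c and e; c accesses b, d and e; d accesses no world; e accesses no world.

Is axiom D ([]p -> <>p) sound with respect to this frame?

By correspondence theory, D is valid on a frame iff R is serial.
Serial: no — d has no R-successor.

No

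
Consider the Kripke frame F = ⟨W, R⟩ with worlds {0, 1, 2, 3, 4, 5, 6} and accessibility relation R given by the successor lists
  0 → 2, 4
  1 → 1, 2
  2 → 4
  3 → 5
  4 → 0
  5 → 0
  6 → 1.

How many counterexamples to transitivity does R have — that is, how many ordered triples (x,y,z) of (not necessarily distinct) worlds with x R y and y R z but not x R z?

9

Enumerating: (0,4,0), (1,2,4), (2,4,0), (3,5,0), (4,0,2), (4,0,4), (5,0,2), (5,0,4), (6,1,2).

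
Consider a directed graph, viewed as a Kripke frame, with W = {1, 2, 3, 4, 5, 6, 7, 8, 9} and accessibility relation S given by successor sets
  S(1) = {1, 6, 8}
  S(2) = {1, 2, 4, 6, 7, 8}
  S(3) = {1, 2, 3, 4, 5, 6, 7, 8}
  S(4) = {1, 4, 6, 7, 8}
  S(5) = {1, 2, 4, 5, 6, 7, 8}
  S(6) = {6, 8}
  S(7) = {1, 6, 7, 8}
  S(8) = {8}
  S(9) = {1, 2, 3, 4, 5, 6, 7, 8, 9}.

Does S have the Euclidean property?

Euclidean: no — 1 S 8 and 1 S 6, but not 8 S 6.

No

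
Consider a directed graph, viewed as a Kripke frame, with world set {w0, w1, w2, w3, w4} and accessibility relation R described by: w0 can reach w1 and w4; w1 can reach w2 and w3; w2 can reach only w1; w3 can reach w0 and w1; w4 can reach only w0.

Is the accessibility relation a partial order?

Reflexive: no — w0 is not related to itself.
Transitive: no — w0 R w1 and w1 R w2, but not w0 R w2.
Antisymmetric: no — w0 R w4 and w4 R w0 with w0 ≠ w4.
So R is not a partial order.

No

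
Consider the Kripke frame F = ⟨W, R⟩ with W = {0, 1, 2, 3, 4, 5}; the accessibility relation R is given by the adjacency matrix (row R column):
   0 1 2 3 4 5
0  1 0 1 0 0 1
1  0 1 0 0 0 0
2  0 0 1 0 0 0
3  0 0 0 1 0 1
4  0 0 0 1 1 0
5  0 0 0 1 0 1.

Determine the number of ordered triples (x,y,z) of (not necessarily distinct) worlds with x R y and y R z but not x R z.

2

Enumerating: (0,5,3), (4,3,5).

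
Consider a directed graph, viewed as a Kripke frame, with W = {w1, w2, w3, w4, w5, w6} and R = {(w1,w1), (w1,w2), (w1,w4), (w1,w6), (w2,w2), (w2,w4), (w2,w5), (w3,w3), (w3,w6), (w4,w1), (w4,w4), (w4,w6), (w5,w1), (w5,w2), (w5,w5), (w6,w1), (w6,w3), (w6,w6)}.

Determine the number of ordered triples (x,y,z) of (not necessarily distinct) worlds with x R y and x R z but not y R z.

13

Enumerating: (w1,w2,w1), (w1,w2,w6), (w1,w4,w2), (w1,w6,w2), (w1,w6,w4), (w2,w4,w2), (w2,w4,w5), (w2,w5,w4), (w4,w6,w4), (w5,w1,w5), (w5,w2,w1), (w6,w1,w3), (w6,w3,w1).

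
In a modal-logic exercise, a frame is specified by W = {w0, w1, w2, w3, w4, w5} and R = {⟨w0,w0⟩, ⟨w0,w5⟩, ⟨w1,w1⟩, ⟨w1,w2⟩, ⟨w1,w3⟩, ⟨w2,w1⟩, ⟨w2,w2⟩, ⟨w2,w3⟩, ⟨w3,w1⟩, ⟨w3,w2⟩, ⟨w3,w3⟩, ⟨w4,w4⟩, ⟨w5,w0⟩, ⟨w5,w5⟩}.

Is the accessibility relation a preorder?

Yes

Reflexive: yes — every world is R-related to itself.
Transitive: yes — every two-step R-path is closed by a direct edge.
So R is a preorder.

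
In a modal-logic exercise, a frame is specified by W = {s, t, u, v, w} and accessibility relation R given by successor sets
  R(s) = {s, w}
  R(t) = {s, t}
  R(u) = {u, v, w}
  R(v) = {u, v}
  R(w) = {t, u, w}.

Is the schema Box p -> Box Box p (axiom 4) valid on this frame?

No

By correspondence theory, 4 is valid on a frame iff R is transitive.
Transitive: no — s R w and w R t, but not s R t.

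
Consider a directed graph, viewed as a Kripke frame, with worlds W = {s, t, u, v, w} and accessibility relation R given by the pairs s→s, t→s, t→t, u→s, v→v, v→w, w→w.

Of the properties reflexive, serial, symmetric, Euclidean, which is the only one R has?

serial

Reflexive: no — u is not related to itself.
Serial: yes — every world has a successor (e.g. s R s).
Symmetric: no — t R s but not s R t.
Euclidean: no — t R s and t R t, but not s R t.
Only serial holds.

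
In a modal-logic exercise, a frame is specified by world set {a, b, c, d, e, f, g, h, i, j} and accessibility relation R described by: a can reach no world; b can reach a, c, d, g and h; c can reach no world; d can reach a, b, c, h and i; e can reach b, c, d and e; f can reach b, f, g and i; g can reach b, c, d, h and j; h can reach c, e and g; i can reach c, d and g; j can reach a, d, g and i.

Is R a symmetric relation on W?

Symmetric: no — b R a but not a R b.

No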